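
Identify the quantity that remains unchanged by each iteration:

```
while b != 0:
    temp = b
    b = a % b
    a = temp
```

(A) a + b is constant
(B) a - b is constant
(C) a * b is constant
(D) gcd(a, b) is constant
D

A loop invariant must hold before the first iteration and be re-established by every execution of the body.

(D) gcd(a, b) is constant: One iteration replaces (a, b) by (b, a mod b). Since a mod b = a - q*b for an integer q, any common divisor of a and b divides b and a mod b, and conversely; hence gcd(b, a mod b) = gcd(a, b). For instance (27, 6) -> (6, 3) keeps gcd = 3. At exit b = 0 and a = gcd of the original inputs.

The other options fail:
(A) a + b is constant: e.g. (a, b) = (27, 6) -> (6, 3): the sum goes from 33 to 9.
(B) a - b is constant: e.g. (a, b) = (27, 6) -> (6, 3): the difference goes from 21 to 3.
(C) a * b is constant: e.g. (a, b) = (27, 6) -> (6, 3): the product goes from 162 to 18.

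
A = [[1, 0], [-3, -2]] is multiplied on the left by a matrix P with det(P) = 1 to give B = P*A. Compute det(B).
-2

By the multiplicative property of determinants, det(B) = det(P*A) = det(P) * det(A) = det(A),
so the determinant is invariant under multiplication by any determinant-1 matrix; we just need det(A).

det(A) = (1)(-2) - (0)(-3) = -2 - 0 = -2

Therefore det(B) = 1 * (-2) = -2.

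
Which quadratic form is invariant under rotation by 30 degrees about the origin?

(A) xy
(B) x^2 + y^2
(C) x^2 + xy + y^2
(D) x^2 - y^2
B

Rotation by 30 degrees sends (x, y) to (sqrt(3)x/2 - y/2, x/2 + sqrt(3)y/2).
Substitute the transformed coordinates into each option and compare with the original:
(A) xy  ->  (sqrt(3)x/2 - y/2)(x/2 + sqrt(3)y/2) = sqrt(3)x^2/4 + xy/2 - sqrt(3)y^2/4   [differs from xy: not invariant]
(B) x^2 + y^2  ->  (sqrt(3)x/2 - y/2)^2 + (x/2 + sqrt(3)y/2)^2 = x^2 + y^2   [equals x^2 + y^2: invariant]
(C) x^2 + xy + y^2  ->  (sqrt(3)x/2 - y/2)^2 + (sqrt(3)x/2 - y/2)(x/2 + sqrt(3)y/2) + (x/2 + sqrt(3)y/2)^2 = sqrt(3)x^2/4 + x^2 + xy/2 - sqrt(3)y^2/4 + y^2   [differs from x^2 + xy + y^2: not invariant]
(D) x^2 - y^2  ->  (sqrt(3)x/2 - y/2)^2 - (x/2 + sqrt(3)y/2)^2 = x^2/2 - sqrt(3)xy - y^2/2   [differs from x^2 - y^2: not invariant]

Only option (B), x^2 + y^2, is unchanged by the transformation.
x^2 + y^2 is the squared distance from the origin, which rotations preserve.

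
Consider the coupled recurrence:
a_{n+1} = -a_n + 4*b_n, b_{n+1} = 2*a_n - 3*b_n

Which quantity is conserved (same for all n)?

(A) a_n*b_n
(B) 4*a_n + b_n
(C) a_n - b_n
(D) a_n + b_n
D

Replace a_n by a_{n+1} = -a_n + 4*b_n and b_n by b_{n+1} = 2*a_n - 3*b_n in each option and simplify:
(A) a_n*b_n  ->  (-a_n + 4*b_n)*(2*a_n - 3*b_n) = -2*a_n^2 + 11*a_n*b_n - 12*b_n^2   [not conserved]
(B) 4*a_n + b_n  ->  4*(-a_n + 4*b_n) + (2*a_n - 3*b_n) = -2*a_n + 13*b_n   [not conserved]
(C) a_n - b_n  ->  (-a_n + 4*b_n) - (2*a_n - 3*b_n) = -3*a_n + 7*b_n   [not conserved]
(D) a_n + b_n  ->  (-a_n + 4*b_n) + (2*a_n - 3*b_n) = a_n + b_n   [conserved]

Only (D) a_n + b_n returns to itself after one step, so it is the conserved quantity.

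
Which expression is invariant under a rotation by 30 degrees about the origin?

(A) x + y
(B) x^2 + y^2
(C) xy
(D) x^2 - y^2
B

A rotation by 30 degrees sends (x, y) to (sqrt(3)x/2 - y/2, x/2 + sqrt(3)y/2).
Substitute the transformed coordinates into each option and compare with the original:
(A) x + y  ->  (sqrt(3)x/2 - y/2) + (x/2 + sqrt(3)y/2) = x/2 + sqrt(3)x/2 - y/2 + sqrt(3)y/2   [differs from x + y: not invariant]
(B) x^2 + y^2  ->  (sqrt(3)x/2 - y/2)^2 + (x/2 + sqrt(3)y/2)^2 = x^2 + y^2   [equals x^2 + y^2: invariant]
(C) xy  ->  (sqrt(3)x/2 - y/2)(x/2 + sqrt(3)y/2) = sqrt(3)x^2/4 + xy/2 - sqrt(3)y^2/4   [differs from xy: not invariant]
(D) x^2 - y^2  ->  (sqrt(3)x/2 - y/2)^2 - (x/2 + sqrt(3)y/2)^2 = x^2/2 - sqrt(3)xy - y^2/2   [differs from x^2 - y^2: not invariant]

Only option (B), x^2 + y^2, is unchanged by the transformation.
Geometrically, x^2 + y^2 is the squared distance from the origin, which every rotation about the origin preserves.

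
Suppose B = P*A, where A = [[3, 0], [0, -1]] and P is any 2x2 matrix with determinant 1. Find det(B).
-3

By the multiplicative property of determinants, det(B) = det(P*A) = det(P) * det(A) = det(A),
so the determinant is invariant under multiplication by any determinant-1 matrix; we just need det(A).

det(A) = (3)(-1) - (0)(0) = -3 - 0 = -3

Therefore det(B) = 1 * (-3) = -3.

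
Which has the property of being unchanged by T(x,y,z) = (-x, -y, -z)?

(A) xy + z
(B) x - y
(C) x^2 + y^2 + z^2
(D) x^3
C

Apply T(x,y,z) = (-x, -y, -z) to each option, i.e. replace (x, y, z) by the transformed coordinates.
Substitute the transformed coordinates into each option and compare with the original:
(A) xy + z  ->  (-x)(-y) + (-z) = xy - z   [differs from xy + z: not invariant]
(B) x - y  ->  (-x) - (-y) = -x + y   [differs from x - y: not invariant]
(C) x^2 + y^2 + z^2  ->  (-x)^2 + (-y)^2 + (-z)^2 = x^2 + y^2 + z^2   [equals x^2 + y^2 + z^2: invariant]
(D) x^3  ->  (-x)^3 = -x^3   [differs from x^3: not invariant]

Only option (C), x^2 + y^2 + z^2, is unchanged by the transformation.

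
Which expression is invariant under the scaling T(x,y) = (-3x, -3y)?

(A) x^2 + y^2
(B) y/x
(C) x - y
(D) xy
B

Under the uniform scaling T(x,y) = (-3x, -3y):
Substitute the transformed coordinates into each option and compare with the original:
(A) x^2 + y^2  ->  (-3x)^2 + (-3y)^2 = 9x^2 + 9y^2   [differs from x^2 + y^2: not invariant]
(B) y/x  ->  (-3y)/(-3x) = y/x   [equals y/x: invariant]
(C) x - y  ->  (-3x) - (-3y) = -3x + 3y   [differs from x - y: not invariant]
(D) xy  ->  (-3x)(-3y) = 9xy   [differs from xy: not invariant]

Only option (B), y/x, is unchanged by the transformation.
The common factor -3 cancels in a ratio of coordinates, while sums, products and sums of squares pick up factors of -3 or 9.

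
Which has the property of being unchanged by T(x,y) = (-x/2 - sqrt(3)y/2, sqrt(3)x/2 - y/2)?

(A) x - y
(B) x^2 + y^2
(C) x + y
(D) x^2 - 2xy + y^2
B

An expression E(x,y) is invariant under T if E(T(x,y)) = E(x,y). Here T(x,y) = (-x/2 - sqrt(3)y/2, sqrt(3)x/2 - y/2).
Substitute the transformed coordinates into each option and compare with the original:
(A) x - y  ->  (-x/2 - sqrt(3)y/2) - (sqrt(3)x/2 - y/2) = -sqrt(3)x/2 - x/2 - sqrt(3)y/2 + y/2   [differs from x - y: not invariant]
(B) x^2 + y^2  ->  (-x/2 - sqrt(3)y/2)^2 + (sqrt(3)x/2 - y/2)^2 = x^2 + y^2   [equals x^2 + y^2: invariant]
(C) x + y  ->  (-x/2 - sqrt(3)y/2) + (sqrt(3)x/2 - y/2) = -x/2 + sqrt(3)x/2 - sqrt(3)y/2 - y/2   [differs from x + y: not invariant]
(D) x^2 - 2xy + y^2  ->  (-x/2 - sqrt(3)y/2)^2 - 2(-x/2 - sqrt(3)y/2)(sqrt(3)x/2 - y/2) + (sqrt(3)x/2 - y/2)^2 = sqrt(3)x^2/2 + x^2 + xy - sqrt(3)y^2/2 + y^2   [differs from x^2 - 2xy + y^2: not invariant]

Only option (B), x^2 + y^2, is unchanged by the transformation.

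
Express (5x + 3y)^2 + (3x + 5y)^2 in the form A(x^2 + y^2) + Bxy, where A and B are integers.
34(x^2 + y^2) + 60xy

Expanding: (5x + 3y)^2 = 25x^2 + 30xy + 9y^2
(3x + 5y)^2 = 9x^2 + 30xy + 25y^2
Sum = (25+9)(x^2+y^2) + 60xy = 34(x^2 + y^2) + 60xy
This is symmetric in x and y.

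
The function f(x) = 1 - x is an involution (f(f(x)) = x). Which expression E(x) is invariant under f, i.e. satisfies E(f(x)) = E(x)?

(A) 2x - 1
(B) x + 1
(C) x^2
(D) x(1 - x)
D

Replace x by f(x) = 1 - x in each option and simplify. As a quick numerical cross-check, also compare E(3) with E(f(3)) = E(-2).

(A) 2x - 1  ->  2(1 - x) - 1 = 1 - 2x; check: E(3) = 5 but E(-2) = -5.   [not invariant]
(B) x + 1  ->  (1 - x) + 1 = 2 - x; check: E(3) = 4 but E(-2) = -1.   [not invariant]
(C) x^2  ->  (1 - x)^2 = (x - 1)^2; check: E(3) = 9 but E(-2) = 4.   [not invariant]
(D) x(1 - x)  ->  (1 - x)(1 - (1 - x)), which simplifies back to x(1 - x); check: E(3) = -6, E(-2) = -6.   [invariant]

Only (D) is unchanged. E is symmetric under swapping x with f(x) = 1 - x, which is exactly what an involution does.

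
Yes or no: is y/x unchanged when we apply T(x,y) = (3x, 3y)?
Yes

Substitute T(x,y) = (3x, 3y) into the expression and compare with the original.

Original: y/x
After applying T: (3y)/(3x) = y/x

This is identical to the original y/x, so the expression is invariant.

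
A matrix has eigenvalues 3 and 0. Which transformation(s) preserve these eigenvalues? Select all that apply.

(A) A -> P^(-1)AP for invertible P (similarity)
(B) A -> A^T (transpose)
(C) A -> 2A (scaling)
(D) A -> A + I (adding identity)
A and B

Eigenvalues are preserved by:
1. Similarity transformations: A -> P^(-1)AP (same characteristic polynomial)
2. Transpose: A^T has the same eigenvalues as A

Eigenvalues are NOT preserved by:
- Adding identity: eigenvalues become 3+1, 0+1
- Scaling: eigenvalues become 6, 0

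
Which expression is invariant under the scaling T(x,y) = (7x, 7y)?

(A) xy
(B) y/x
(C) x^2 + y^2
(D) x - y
B

Under the uniform scaling T(x,y) = (7x, 7y):
Substitute the transformed coordinates into each option and compare with the original:
(A) xy  ->  (7x)(7y) = 49xy   [differs from xy: not invariant]
(B) y/x  ->  (7y)/(7x) = y/x   [equals y/x: invariant]
(C) x^2 + y^2  ->  (7x)^2 + (7y)^2 = 49x^2 + 49y^2   [differs from x^2 + y^2: not invariant]
(D) x - y  ->  (7x) - (7y) = 7x - 7y   [differs from x - y: not invariant]

Only option (B), y/x, is unchanged by the transformation.
The common factor 7 cancels in a ratio of coordinates, while sums, products and sums of squares pick up factors of 7 or 49.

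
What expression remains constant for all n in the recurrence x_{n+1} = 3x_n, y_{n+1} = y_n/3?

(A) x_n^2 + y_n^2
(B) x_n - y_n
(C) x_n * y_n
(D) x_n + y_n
C

For the recurrence x_{n+1} = 3x_n, y_{n+1} = y_n/3:

x_{n+1} * y_{n+1} = (3x_n) * (y_n/3) = x_n * y_n
The product is conserved.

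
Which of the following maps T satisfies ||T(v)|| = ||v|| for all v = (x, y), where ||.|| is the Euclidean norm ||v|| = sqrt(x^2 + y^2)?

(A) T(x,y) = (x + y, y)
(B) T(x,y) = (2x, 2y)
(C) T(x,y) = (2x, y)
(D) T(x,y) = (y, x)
D

A transformation preserves a norm if ||T(v)|| = ||v|| for every v; a single vector where the norm changes rules an option out.

(A) T(x,y) = (x + y, y): v = (0, 1) has norm sqrt((0)^2 + (1)^2) = 1, but T(v) = (1, 1) has norm sqrt(2) -- not preserved.
(B) T(x,y) = (2x, 2y): v = (1, 0) has norm sqrt((1)^2 + (0)^2) = 1, but T(v) = (2, 0) has norm 2 -- not preserved.
(C) T(x,y) = (2x, y): v = (1, 0) has norm sqrt((1)^2 + (0)^2) = 1, but T(v) = (2, 0) has norm 2 -- not preserved.
(D) T(x,y) = (y, x): preserves the norm -- it is an orthogonal map (a rotation/reflection), and (y)^2 + (x)^2 simplifies to x^2 + y^2.

Therefore the answer is (D).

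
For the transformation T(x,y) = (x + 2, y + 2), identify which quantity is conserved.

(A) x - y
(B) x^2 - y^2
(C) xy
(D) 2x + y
A

An expression E(x,y) is invariant under T if E(T(x,y)) = E(x,y). Here T(x,y) = (x + 2, y + 2).
Substitute the transformed coordinates into each option and compare with the original:
(A) x - y  ->  (x + 2) - (y + 2) = x - y   [equals x - y: invariant]
(B) x^2 - y^2  ->  (x + 2)^2 - (y + 2)^2 = x^2 + 4x - y^2 - 4y   [differs from x^2 - y^2: not invariant]
(C) xy  ->  (x + 2)(y + 2) = xy + 2x + 2y + 4   [differs from xy: not invariant]
(D) 2x + y  ->  2(x + 2) + (y + 2) = 2x + y + 6   [differs from 2x + y: not invariant]

Only option (A), x - y, is unchanged by the transformation.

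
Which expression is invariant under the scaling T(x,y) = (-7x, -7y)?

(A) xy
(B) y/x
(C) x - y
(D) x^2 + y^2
B

Under the uniform scaling T(x,y) = (-7x, -7y):
Substitute the transformed coordinates into each option and compare with the original:
(A) xy  ->  (-7x)(-7y) = 49xy   [differs from xy: not invariant]
(B) y/x  ->  (-7y)/(-7x) = y/x   [equals y/x: invariant]
(C) x - y  ->  (-7x) - (-7y) = -7x + 7y   [differs from x - y: not invariant]
(D) x^2 + y^2  ->  (-7x)^2 + (-7y)^2 = 49x^2 + 49y^2   [differs from x^2 + y^2: not invariant]

Only option (B), y/x, is unchanged by the transformation.
The common factor -7 cancels in a ratio of coordinates, while sums, products and sums of squares pick up factors of -7 or 49.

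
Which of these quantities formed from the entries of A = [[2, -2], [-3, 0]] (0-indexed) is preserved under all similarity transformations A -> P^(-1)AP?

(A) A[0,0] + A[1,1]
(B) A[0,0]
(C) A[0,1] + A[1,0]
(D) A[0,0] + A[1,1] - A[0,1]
A

A[0,0] + A[1,1] is the trace of A. By the cyclic property of the trace, tr(P^(-1)AP) = tr(APP^(-1)) = tr(A), so it is the same for every matrix similar to A.

The other combinations are not similarity invariants. For example, take P = [[1, 1], [0, 1]] (det P = 1), so P^(-1) = [[1, -1], [0, 1]] and
B = P^(-1)AP = [[5, 3], [-3, -3]].
Evaluating each option on A and on B:
(A) A[0,0] + A[1,1]: 2 for A, 2 for B -> unchanged
(B) A[0,0]: 2 for A, 5 for B -> changes
(C) A[0,1] + A[1,0]: -5 for A, 0 for B -> changes
(D) A[0,0] + A[1,1] - A[0,1]: 4 for A, -1 for B -> changes

Only (A) A[0,0] + A[1,1] = 2 survives (and it does so for every P, not just this one), so it is the invariant.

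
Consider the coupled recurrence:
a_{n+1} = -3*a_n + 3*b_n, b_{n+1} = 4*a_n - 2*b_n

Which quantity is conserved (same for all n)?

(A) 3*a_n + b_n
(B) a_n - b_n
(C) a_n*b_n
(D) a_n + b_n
D

Replace a_n by a_{n+1} = -3*a_n + 3*b_n and b_n by b_{n+1} = 4*a_n - 2*b_n in each option and simplify:
(A) 3*a_n + b_n  ->  3*(-3*a_n + 3*b_n) + (4*a_n - 2*b_n) = -5*a_n + 7*b_n   [not conserved]
(B) a_n - b_n  ->  (-3*a_n + 3*b_n) - (4*a_n - 2*b_n) = -7*a_n + 5*b_n   [not conserved]
(C) a_n*b_n  ->  (-3*a_n + 3*b_n)*(4*a_n - 2*b_n) = -12*a_n^2 + 18*a_n*b_n - 6*b_n^2   [not conserved]
(D) a_n + b_n  ->  (-3*a_n + 3*b_n) + (4*a_n - 2*b_n) = a_n + b_n   [conserved]

Only (D) a_n + b_n returns to itself after one step, so it is the conserved quantity.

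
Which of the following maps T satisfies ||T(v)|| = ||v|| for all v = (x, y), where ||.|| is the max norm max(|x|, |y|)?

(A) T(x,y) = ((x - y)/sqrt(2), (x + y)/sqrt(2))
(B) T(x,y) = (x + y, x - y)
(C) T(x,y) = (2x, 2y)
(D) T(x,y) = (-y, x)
D

A transformation preserves a norm if ||T(v)|| = ||v|| for every v; a single vector where the norm changes rules an option out.

(A) T(x,y) = ((x - y)/sqrt(2), (x + y)/sqrt(2)): v = (1, 0) has norm max(|1|, |0|) = 1, but T(v) = (sqrt(2)/2, sqrt(2)/2) has norm sqrt(2)/2 -- not preserved.
(B) T(x,y) = (x + y, x - y): v = (1, 1) has norm max(|1|, |1|) = 1, but T(v) = (2, 0) has norm 2 -- not preserved.
(C) T(x,y) = (2x, 2y): v = (1, 0) has norm max(|1|, |0|) = 1, but T(v) = (2, 0) has norm 2 -- not preserved.
(D) T(x,y) = (-y, x): preserves the norm -- it only permutes the coordinates and/or flips signs, which leaves max(|x|, |y|) unchanged.

Therefore the answer is (D).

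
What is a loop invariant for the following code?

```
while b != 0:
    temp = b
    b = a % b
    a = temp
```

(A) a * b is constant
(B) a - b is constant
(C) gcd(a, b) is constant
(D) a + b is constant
C

A loop invariant must hold before the first iteration and be re-established by every execution of the body.

(C) gcd(a, b) is constant: One iteration replaces (a, b) by (b, a mod b). Since a mod b = a - q*b for an integer q, any common divisor of a and b divides b and a mod b, and conversely; hence gcd(b, a mod b) = gcd(a, b). For instance (37, 7) -> (7, 2) keeps gcd = 1. At exit b = 0 and a = gcd of the original inputs.

The other options fail:
(A) a * b is constant: e.g. (a, b) = (37, 7) -> (7, 2): the product goes from 259 to 14.
(B) a - b is constant: e.g. (a, b) = (37, 7) -> (7, 2): the difference goes from 30 to 5.
(D) a + b is constant: e.g. (a, b) = (37, 7) -> (7, 2): the sum goes from 44 to 9.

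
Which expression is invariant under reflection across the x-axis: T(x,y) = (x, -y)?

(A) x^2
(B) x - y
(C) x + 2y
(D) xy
A

The map is reflection across the x-axis: T(x,y) = (x, -y).
Substitute the transformed coordinates into each option and compare with the original:
(A) x^2  ->  (x)^2 = x^2   [equals x^2: invariant]
(B) x - y  ->  (x) - (-y) = x + y   [differs from x - y: not invariant]
(C) x + 2y  ->  (x) + 2(-y) = x - 2y   [differs from x + 2y: not invariant]
(D) xy  ->  (x)(-y) = -xy   [differs from xy: not invariant]

Only option (A), x^2, is unchanged by the transformation.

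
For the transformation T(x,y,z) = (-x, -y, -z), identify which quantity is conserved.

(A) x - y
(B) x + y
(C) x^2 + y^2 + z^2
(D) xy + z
C

Apply T(x,y,z) = (-x, -y, -z) to each option, i.e. replace (x, y, z) by the transformed coordinates.
Substitute the transformed coordinates into each option and compare with the original:
(A) x - y  ->  (-x) - (-y) = -x + y   [differs from x - y: not invariant]
(B) x + y  ->  (-x) + (-y) = -x - y   [differs from x + y: not invariant]
(C) x^2 + y^2 + z^2  ->  (-x)^2 + (-y)^2 + (-z)^2 = x^2 + y^2 + z^2   [equals x^2 + y^2 + z^2: invariant]
(D) xy + z  ->  (-x)(-y) + (-z) = xy - z   [differs from xy + z: not invariant]

Only option (C), x^2 + y^2 + z^2, is unchanged by the transformation.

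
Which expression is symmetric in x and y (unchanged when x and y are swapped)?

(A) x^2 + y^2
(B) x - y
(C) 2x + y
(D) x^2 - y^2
A

A symmetric expression is unchanged when the variables are permuted; here the transformation to test is the swap (x, y) -> (y, x).
Substitute the transformed coordinates into each option and compare with the original:
(A) x^2 + y^2  ->  (y)^2 + (x)^2 = x^2 + y^2   [equals x^2 + y^2: invariant]
(B) x - y  ->  (y) - (x) = -x + y   [differs from x - y: not invariant]
(C) 2x + y  ->  2(y) + (x) = x + 2y   [differs from 2x + y: not invariant]
(D) x^2 - y^2  ->  (y)^2 - (x)^2 = -x^2 + y^2   [differs from x^2 - y^2: not invariant]

Only option (A), x^2 + y^2, is unchanged by the transformation.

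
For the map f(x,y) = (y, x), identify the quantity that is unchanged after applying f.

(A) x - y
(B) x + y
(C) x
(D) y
B

For f(x,y) = (y, x):
After applying f: x' = y, y' = x. So x' + y' = y + x = x + y.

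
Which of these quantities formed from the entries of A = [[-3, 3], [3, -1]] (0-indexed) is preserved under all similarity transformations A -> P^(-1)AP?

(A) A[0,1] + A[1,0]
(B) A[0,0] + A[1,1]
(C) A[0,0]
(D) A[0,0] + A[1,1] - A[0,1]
B

A[0,0] + A[1,1] is the trace of A. By the cyclic property of the trace, tr(P^(-1)AP) = tr(APP^(-1)) = tr(A), so it is the same for every matrix similar to A.

The other combinations are not similarity invariants. For example, take P = [[1, 1], [1, 2]] (det P = 1), so P^(-1) = [[2, -1], [-1, 1]] and
B = P^(-1)AP = [[-2, 5], [2, -2]].
Evaluating each option on A and on B:
(A) A[0,1] + A[1,0]: 6 for A, 7 for B -> changes
(B) A[0,0] + A[1,1]: -4 for A, -4 for B -> unchanged
(C) A[0,0]: -3 for A, -2 for B -> changes
(D) A[0,0] + A[1,1] - A[0,1]: -7 for A, -9 for B -> changes

Only (B) A[0,0] + A[1,1] = -4 survives (and it does so for every P, not just this one), so it is the invariant.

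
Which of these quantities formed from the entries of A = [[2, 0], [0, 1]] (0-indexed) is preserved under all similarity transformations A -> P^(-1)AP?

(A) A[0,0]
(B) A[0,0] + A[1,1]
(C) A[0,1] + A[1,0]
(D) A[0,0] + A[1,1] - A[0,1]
B

A[0,0] + A[1,1] is the trace of A. By the cyclic property of the trace, tr(P^(-1)AP) = tr(APP^(-1)) = tr(A), so it is the same for every matrix similar to A.

The other combinations are not similarity invariants. For example, take P = [[2, 1], [1, 1]] (det P = 1), so P^(-1) = [[1, -1], [-1, 2]] and
B = P^(-1)AP = [[3, 1], [-2, 0]].
Evaluating each option on A and on B:
(A) A[0,0]: 2 for A, 3 for B -> changes
(B) A[0,0] + A[1,1]: 3 for A, 3 for B -> unchanged
(C) A[0,1] + A[1,0]: 0 for A, -1 for B -> changes
(D) A[0,0] + A[1,1] - A[0,1]: 3 for A, 2 for B -> changes

Only (B) A[0,0] + A[1,1] = 3 survives (and it does so for every P, not just this one), so it is the invariant.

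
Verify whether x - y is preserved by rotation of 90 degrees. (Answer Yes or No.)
No

Applying rotation by 90 degrees: x' = x*cos(90 degrees) - y*sin(90 degrees) = -y, y' = x*sin(90 degrees) + y*cos(90 degrees) = x

Substituting into x - y:
(-y) - (x)
= -x - y

This differs from the original expression x - y, so it is NOT invariant.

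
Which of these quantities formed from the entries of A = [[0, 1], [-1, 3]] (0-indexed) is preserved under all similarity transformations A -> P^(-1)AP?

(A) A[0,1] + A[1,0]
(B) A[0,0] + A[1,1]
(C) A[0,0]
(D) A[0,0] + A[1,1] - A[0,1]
B

A[0,0] + A[1,1] is the trace of A. By the cyclic property of the trace, tr(P^(-1)AP) = tr(APP^(-1)) = tr(A), so it is the same for every matrix similar to A.

The other combinations are not similarity invariants. For example, take P = [[1, 2], [0, 1]] (det P = 1), so P^(-1) = [[1, -2], [0, 1]] and
B = P^(-1)AP = [[2, -1], [-1, 1]].
Evaluating each option on A and on B:
(A) A[0,1] + A[1,0]: 0 for A, -2 for B -> changes
(B) A[0,0] + A[1,1]: 3 for A, 3 for B -> unchanged
(C) A[0,0]: 0 for A, 2 for B -> changes
(D) A[0,0] + A[1,1] - A[0,1]: 2 for A, 4 for B -> changes

Only (B) A[0,0] + A[1,1] = 3 survives (and it does so for every P, not just this one), so it is the invariant.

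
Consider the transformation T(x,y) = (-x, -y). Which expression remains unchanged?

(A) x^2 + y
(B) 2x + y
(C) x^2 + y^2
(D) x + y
C

An expression E(x,y) is invariant under T if E(T(x,y)) = E(x,y). Here T(x,y) = (-x, -y).
Substitute the transformed coordinates into each option and compare with the original:
(A) x^2 + y  ->  (-x)^2 + (-y) = x^2 - y   [differs from x^2 + y: not invariant]
(B) 2x + y  ->  2(-x) + (-y) = -2x - y   [differs from 2x + y: not invariant]
(C) x^2 + y^2  ->  (-x)^2 + (-y)^2 = x^2 + y^2   [equals x^2 + y^2: invariant]
(D) x + y  ->  (-x) + (-y) = -x - y   [differs from x + y: not invariant]

Only option (C), x^2 + y^2, is unchanged by the transformation.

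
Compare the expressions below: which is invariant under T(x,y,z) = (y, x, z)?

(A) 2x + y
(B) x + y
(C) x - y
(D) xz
B

Apply T(x,y,z) = (y, x, z) to each option, i.e. replace (x, y, z) by the transformed coordinates.
Substitute the transformed coordinates into each option and compare with the original:
(A) 2x + y  ->  2(y) + (x) = x + 2y   [differs from 2x + y: not invariant]
(B) x + y  ->  (y) + (x) = x + y   [equals x + y: invariant]
(C) x - y  ->  (y) - (x) = -x + y   [differs from x - y: not invariant]
(D) xz  ->  (y)(z) = yz   [differs from xz: not invariant]

Only option (B), x + y, is unchanged by the transformation.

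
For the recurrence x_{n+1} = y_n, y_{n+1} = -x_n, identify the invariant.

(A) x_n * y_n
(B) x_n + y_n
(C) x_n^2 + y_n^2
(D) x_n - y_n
C

For the recurrence x_{n+1} = y_n, y_{n+1} = -x_n:

x_{n+1}^2 + y_{n+1}^2 = y_n^2 + (-x_n)^2 = x_n^2 + y_n^2
The sum of squares is conserved (like energy in a harmonic oscillator).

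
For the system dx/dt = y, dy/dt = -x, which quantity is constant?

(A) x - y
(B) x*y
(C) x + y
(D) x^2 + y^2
D

A first integral I satisfies dI/dt = 0 along every solution. Differentiate each option and use the equation of motion:
(A) d/dt[x - y] = y - (-x) = x + y, not identically 0
(B) d/dt[x*y] = (dx/dt)y + x(dy/dt) = y^2 - x^2, not identically 0
(C) d/dt[x + y] = y + (-x) = y - x, not identically 0
(D) d/dt[x^2 + y^2] = 2x*dx/dt + 2y*dy/dt = 2x*y + 2y*(-x) = 0

Only (D) has zero time-derivative. So x^2 + y^2 (the squared radius; trajectories are circles) is the conserved quantity.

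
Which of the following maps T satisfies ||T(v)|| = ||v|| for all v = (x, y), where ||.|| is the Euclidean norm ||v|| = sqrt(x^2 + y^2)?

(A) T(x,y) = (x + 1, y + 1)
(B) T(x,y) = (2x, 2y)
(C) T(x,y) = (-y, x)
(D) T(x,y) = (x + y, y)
C

A transformation preserves a norm if ||T(v)|| = ||v|| for every v; a single vector where the norm changes rules an option out.

(A) T(x,y) = (x + 1, y + 1): v = (1, 0) has norm sqrt((1)^2 + (0)^2) = 1, but T(v) = (2, 1) has norm sqrt(5) -- not preserved.
(B) T(x,y) = (2x, 2y): v = (1, 0) has norm sqrt((1)^2 + (0)^2) = 1, but T(v) = (2, 0) has norm 2 -- not preserved.
(C) T(x,y) = (-y, x): preserves the norm -- it is an orthogonal map (a rotation/reflection), and (-y)^2 + (x)^2 simplifies to x^2 + y^2.
(D) T(x,y) = (x + y, y): v = (0, 1) has norm sqrt((0)^2 + (1)^2) = 1, but T(v) = (1, 1) has norm sqrt(2) -- not preserved.

Therefore the answer is (C).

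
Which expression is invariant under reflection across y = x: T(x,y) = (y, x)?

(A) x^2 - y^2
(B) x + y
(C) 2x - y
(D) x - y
B

The map is reflection across y = x: T(x,y) = (y, x).
Substitute the transformed coordinates into each option and compare with the original:
(A) x^2 - y^2  ->  (y)^2 - (x)^2 = -x^2 + y^2   [differs from x^2 - y^2: not invariant]
(B) x + y  ->  (y) + (x) = x + y   [equals x + y: invariant]
(C) 2x - y  ->  2(y) - (x) = -x + 2y   [differs from 2x - y: not invariant]
(D) x - y  ->  (y) - (x) = -x + y   [differs from x - y: not invariant]

Only option (B), x + y, is unchanged by the transformation.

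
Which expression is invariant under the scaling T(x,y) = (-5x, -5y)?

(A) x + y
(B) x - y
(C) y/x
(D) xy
C

Under the uniform scaling T(x,y) = (-5x, -5y):
Substitute the transformed coordinates into each option and compare with the original:
(A) x + y  ->  (-5x) + (-5y) = -5x - 5y   [differs from x + y: not invariant]
(B) x - y  ->  (-5x) - (-5y) = -5x + 5y   [differs from x - y: not invariant]
(C) y/x  ->  (-5y)/(-5x) = y/x   [equals y/x: invariant]
(D) xy  ->  (-5x)(-5y) = 25xy   [differs from xy: not invariant]

Only option (C), y/x, is unchanged by the transformation.
The common factor -5 cancels in a ratio of coordinates, while sums, products and sums of squares pick up factors of -5 or 25.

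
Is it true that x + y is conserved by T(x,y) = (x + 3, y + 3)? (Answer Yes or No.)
No

Substitute T(x,y) = (x + 3, y + 3) into the expression and compare with the original.

Original: x + y
After applying T: (x + 3) + (y + 3) = x + y + 6

This differs from the original x + y (difference: 6), so the expression is NOT invariant.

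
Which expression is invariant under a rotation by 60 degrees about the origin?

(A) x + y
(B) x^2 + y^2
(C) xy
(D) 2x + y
B

A rotation by 60 degrees sends (x, y) to (x/2 - sqrt(3)y/2, sqrt(3)x/2 + y/2).
Substitute the transformed coordinates into each option and compare with the original:
(A) x + y  ->  (x/2 - sqrt(3)y/2) + (sqrt(3)x/2 + y/2) = x/2 + sqrt(3)x/2 - sqrt(3)y/2 + y/2   [differs from x + y: not invariant]
(B) x^2 + y^2  ->  (x/2 - sqrt(3)y/2)^2 + (sqrt(3)x/2 + y/2)^2 = x^2 + y^2   [equals x^2 + y^2: invariant]
(C) xy  ->  (x/2 - sqrt(3)y/2)(sqrt(3)x/2 + y/2) = sqrt(3)x^2/4 - xy/2 - sqrt(3)y^2/4   [differs from xy: not invariant]
(D) 2x + y  ->  2(x/2 - sqrt(3)y/2) + (sqrt(3)x/2 + y/2) = sqrt(3)x/2 + x - sqrt(3)y + y/2   [differs from 2x + y: not invariant]

Only option (B), x^2 + y^2, is unchanged by the transformation.
Geometrically, x^2 + y^2 is the squared distance from the origin, which every rotation about the origin preserves.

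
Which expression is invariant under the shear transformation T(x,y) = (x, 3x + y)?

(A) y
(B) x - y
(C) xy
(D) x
D

Under the shear T(x,y) = (x, 3x + y):
Substitute the transformed coordinates into each option and compare with the original:
(A) y  ->  (3x + y) = 3x + y   [differs from y: not invariant]
(B) x - y  ->  (x) - (3x + y) = -2x - y   [differs from x - y: not invariant]
(C) xy  ->  (x)(3x + y) = 3x^2 + xy   [differs from xy: not invariant]
(D) x  ->  (x) = x   [equals x: invariant]

Only option (D), x, is unchanged by the transformation.
A vertical shear moves points parallel to the y-axis, so the x-coordinate (and any function of x alone) is unchanged.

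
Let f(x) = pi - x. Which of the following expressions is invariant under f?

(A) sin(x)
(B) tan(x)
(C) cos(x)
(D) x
A

For f(x) = pi - x:
sin(pi - x) = sin(x), so sine is invariant under this transformation.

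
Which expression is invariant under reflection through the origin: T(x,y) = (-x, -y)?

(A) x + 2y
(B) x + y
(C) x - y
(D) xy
D

The map is reflection through the origin: T(x,y) = (-x, -y).
Substitute the transformed coordinates into each option and compare with the original:
(A) x + 2y  ->  (-x) + 2(-y) = -x - 2y   [differs from x + 2y: not invariant]
(B) x + y  ->  (-x) + (-y) = -x - y   [differs from x + y: not invariant]
(C) x - y  ->  (-x) - (-y) = -x + y   [differs from x - y: not invariant]
(D) xy  ->  (-x)(-y) = xy   [equals xy: invariant]

Only option (D), xy, is unchanged by the transformation.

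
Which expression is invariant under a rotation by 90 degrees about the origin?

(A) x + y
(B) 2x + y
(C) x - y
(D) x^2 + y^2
D

A rotation by 90 degrees sends (x, y) to (-y, x).
Substitute the transformed coordinates into each option and compare with the original:
(A) x + y  ->  (-y) + (x) = x - y   [differs from x + y: not invariant]
(B) 2x + y  ->  2(-y) + (x) = x - 2y   [differs from 2x + y: not invariant]
(C) x - y  ->  (-y) - (x) = -x - y   [differs from x - y: not invariant]
(D) x^2 + y^2  ->  (-y)^2 + (x)^2 = x^2 + y^2   [equals x^2 + y^2: invariant]

Only option (D), x^2 + y^2, is unchanged by the transformation.
Geometrically, x^2 + y^2 is the squared distance from the origin, which every rotation about the origin preserves.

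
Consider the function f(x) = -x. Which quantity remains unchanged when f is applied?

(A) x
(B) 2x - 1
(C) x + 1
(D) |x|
D

For f(x) = -x:
Applying f replaces x by -x. Since |-x| = |x|, the absolute value is unchanged by f, whereas x -> -x, 2x - 1 -> -2x - 1 and x + 1 -> -x + 1 all change.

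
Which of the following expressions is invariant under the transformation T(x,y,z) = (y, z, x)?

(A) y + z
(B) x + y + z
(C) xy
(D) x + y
B

Apply T(x,y,z) = (y, z, x) to each option, i.e. replace (x, y, z) by the transformed coordinates.
Substitute the transformed coordinates into each option and compare with the original:
(A) y + z  ->  (z) + (x) = x + z   [differs from y + z: not invariant]
(B) x + y + z  ->  (y) + (z) + (x) = x + y + z   [equals x + y + z: invariant]
(C) xy  ->  (y)(z) = yz   [differs from xy: not invariant]
(D) x + y  ->  (y) + (z) = y + z   [differs from x + y: not invariant]

Only option (B), x + y + z, is unchanged by the transformation.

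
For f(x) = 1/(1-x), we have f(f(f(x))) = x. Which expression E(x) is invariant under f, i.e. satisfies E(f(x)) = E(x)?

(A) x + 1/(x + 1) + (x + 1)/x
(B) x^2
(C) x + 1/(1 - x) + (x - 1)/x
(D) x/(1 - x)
C

Replace x by f(x) = 1/(1 - x) in each option and simplify. As a quick numerical cross-check, also compare E(5) with E(f(5)) = E(-1/4).

(A) x + 1/(x + 1) + (x + 1)/x  ->  (1/(1 - x)) + 1/((1/(1 - x)) + 1) + ((1/(1 - x)) + 1)/(1/(1 - x)) = (-x^3 + 6x^2 - 11x + 7)/(x^2 - 3x + 2); check: E(5) = 191/30 but E(-1/4) = -23/12.   [not invariant]
(B) x^2  ->  (1/(1 - x))^2 = (x - 1)^(-2); check: E(5) = 25 but E(-1/4) = 1/16.   [not invariant]
(C) x + 1/(1 - x) + (x - 1)/x  ->  (1/(1 - x)) + 1/(1 - (1/(1 - x))) + ((1/(1 - x)) - 1)/(1/(1 - x)), which simplifies back to x + 1/(1 - x) + (x - 1)/x; check: E(5) = 111/20, E(-1/4) = 111/20.   [invariant]
(D) x/(1 - x)  ->  (1/(1 - x))/(1 - (1/(1 - x))) = -1/x; check: E(5) = -5/4 but E(-1/4) = -1/5.   [not invariant]

Only (C) is unchanged. Indeed f(f(x)) = 1/(1 - 1/(1-x)) = (1-x)/(-x) = (x-1)/x, so E(x) = x + f(x) + f(f(x)) is the sum over the whole 3-cycle; applying f just permutes the three terms cyclically (x -> f(x) -> f(f(x)) -> x), leaving the sum unchanged.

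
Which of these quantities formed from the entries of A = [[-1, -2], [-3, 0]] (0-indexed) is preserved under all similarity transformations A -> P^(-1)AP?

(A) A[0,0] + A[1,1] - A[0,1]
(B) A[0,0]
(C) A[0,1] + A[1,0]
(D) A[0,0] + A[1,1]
D

A[0,0] + A[1,1] is the trace of A. By the cyclic property of the trace, tr(P^(-1)AP) = tr(APP^(-1)) = tr(A), so it is the same for every matrix similar to A.

The other combinations are not similarity invariants. For example, take P = [[1, -1], [0, 1]] (det P = 1), so P^(-1) = [[1, 1], [0, 1]] and
B = P^(-1)AP = [[-4, 2], [-3, 3]].
Evaluating each option on A and on B:
(A) A[0,0] + A[1,1] - A[0,1]: 1 for A, -3 for B -> changes
(B) A[0,0]: -1 for A, -4 for B -> changes
(C) A[0,1] + A[1,0]: -5 for A, -1 for B -> changes
(D) A[0,0] + A[1,1]: -1 for A, -1 for B -> unchanged

Only (D) A[0,0] + A[1,1] = -1 survives (and it does so for every P, not just this one), so it is the invariant.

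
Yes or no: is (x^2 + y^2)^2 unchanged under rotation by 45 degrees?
Yes

Applying rotation by 45 degrees: x' = x*cos(45 degrees) - y*sin(45 degrees) = sqrt(2)x/2 - sqrt(2)y/2, y' = x*sin(45 degrees) + y*cos(45 degrees) = sqrt(2)x/2 + sqrt(2)y/2

Substituting into (x^2 + y^2)^2:
((sqrt(2)x/2 - sqrt(2)y/2)^2 + (sqrt(2)x/2 + sqrt(2)y/2)^2)^2
= x^4 + 2x^2y^2 + y^4 = (x^2 + y^2)^2

This equals the original expression (x^2 + y^2)^2, so it IS invariant.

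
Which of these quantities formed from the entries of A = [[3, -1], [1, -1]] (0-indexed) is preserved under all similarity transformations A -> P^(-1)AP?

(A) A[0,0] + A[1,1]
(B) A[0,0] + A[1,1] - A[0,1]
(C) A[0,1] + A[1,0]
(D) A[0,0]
A

A[0,0] + A[1,1] is the trace of A. By the cyclic property of the trace, tr(P^(-1)AP) = tr(APP^(-1)) = tr(A), so it is the same for every matrix similar to A.

The other combinations are not similarity invariants. For example, take P = [[1, 2], [0, 1]] (det P = 1), so P^(-1) = [[1, -2], [0, 1]] and
B = P^(-1)AP = [[1, 3], [1, 1]].
Evaluating each option on A and on B:
(A) A[0,0] + A[1,1]: 2 for A, 2 for B -> unchanged
(B) A[0,0] + A[1,1] - A[0,1]: 3 for A, -1 for B -> changes
(C) A[0,1] + A[1,0]: 0 for A, 4 for B -> changes
(D) A[0,0]: 3 for A, 1 for B -> changes

Only (A) A[0,0] + A[1,1] = 2 survives (and it does so for every P, not just this one), so it is the invariant.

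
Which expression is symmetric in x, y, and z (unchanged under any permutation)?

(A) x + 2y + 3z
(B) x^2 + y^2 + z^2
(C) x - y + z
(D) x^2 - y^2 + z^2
B

A symmetric expression is unchanged when the variables are permuted; here the transformation to test is the swap (x, y) -> (y, x).
A symmetric expression must survive every permutation; the single swap x <-> y already eliminates the distractors, and the keyed expression is also unchanged by x <-> z and y <-> z (each variable enters it in exactly the same way).
Substitute the transformed coordinates into each option and compare with the original:
(A) x + 2y + 3z  ->  (y) + 2(x) + 3z = 2x + y + 3z   [differs from x + 2y + 3z: not invariant]
(B) x^2 + y^2 + z^2  ->  (y)^2 + (x)^2 + z^2 = x^2 + y^2 + z^2   [equals x^2 + y^2 + z^2: invariant]
(C) x - y + z  ->  (y) - (x) + z = -x + y + z   [differs from x - y + z: not invariant]
(D) x^2 - y^2 + z^2  ->  (y)^2 - (x)^2 + z^2 = -x^2 + y^2 + z^2   [differs from x^2 - y^2 + z^2: not invariant]

Only option (B), x^2 + y^2 + z^2, is unchanged by the transformation.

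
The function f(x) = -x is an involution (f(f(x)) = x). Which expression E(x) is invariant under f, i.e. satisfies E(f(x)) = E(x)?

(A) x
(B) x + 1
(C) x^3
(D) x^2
D

Replace x by f(x) = -x in each option and simplify. As a quick numerical cross-check, also compare E(4) with E(f(4)) = E(-4).

(A) x  ->  (-x) = -x; check: E(4) = 4 but E(-4) = -4.   [not invariant]
(B) x + 1  ->  (-x) + 1 = 1 - x; check: E(4) = 5 but E(-4) = -3.   [not invariant]
(C) x^3  ->  (-x)^3 = -x^3; check: E(4) = 64 but E(-4) = -64.   [not invariant]
(D) x^2  ->  (-x)^2, which simplifies back to x^2; check: E(4) = 16, E(-4) = 16.   [invariant]

Only (D) is unchanged. E is symmetric under swapping x with f(x) = -x, which is exactly what an involution does.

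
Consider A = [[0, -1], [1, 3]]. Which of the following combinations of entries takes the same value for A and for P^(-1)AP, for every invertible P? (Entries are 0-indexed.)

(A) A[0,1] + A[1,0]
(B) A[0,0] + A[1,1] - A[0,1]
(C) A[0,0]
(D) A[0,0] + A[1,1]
D

A[0,0] + A[1,1] is the trace of A. By the cyclic property of the trace, tr(P^(-1)AP) = tr(APP^(-1)) = tr(A), so it is the same for every matrix similar to A.

The other combinations are not similarity invariants. For example, take P = [[1, -1], [0, 1]] (det P = 1), so P^(-1) = [[1, 1], [0, 1]] and
B = P^(-1)AP = [[1, 1], [1, 2]].
Evaluating each option on A and on B:
(A) A[0,1] + A[1,0]: 0 for A, 2 for B -> changes
(B) A[0,0] + A[1,1] - A[0,1]: 4 for A, 2 for B -> changes
(C) A[0,0]: 0 for A, 1 for B -> changes
(D) A[0,0] + A[1,1]: 3 for A, 3 for B -> unchanged

Only (D) A[0,0] + A[1,1] = 3 survives (and it does so for every P, not just this one), so it is the invariant.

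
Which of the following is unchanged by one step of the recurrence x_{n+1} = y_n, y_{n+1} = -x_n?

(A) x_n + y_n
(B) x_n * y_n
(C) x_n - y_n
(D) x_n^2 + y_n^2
D

For the recurrence x_{n+1} = y_n, y_{n+1} = -x_n:

x_{n+1}^2 + y_{n+1}^2 = y_n^2 + (-x_n)^2 = x_n^2 + y_n^2
The sum of squares is conserved (like energy in a harmonic oscillator).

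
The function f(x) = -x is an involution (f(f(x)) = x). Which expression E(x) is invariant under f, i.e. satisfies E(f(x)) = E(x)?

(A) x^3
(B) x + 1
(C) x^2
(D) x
C

Replace x by f(x) = -x in each option and simplify. As a quick numerical cross-check, also compare E(3) with E(f(3)) = E(-3).

(A) x^3  ->  (-x)^3 = -x^3; check: E(3) = 27 but E(-3) = -27.   [not invariant]
(B) x + 1  ->  (-x) + 1 = 1 - x; check: E(3) = 4 but E(-3) = -2.   [not invariant]
(C) x^2  ->  (-x)^2, which simplifies back to x^2; check: E(3) = 9, E(-3) = 9.   [invariant]
(D) x  ->  (-x) = -x; check: E(3) = 3 but E(-3) = -3.   [not invariant]

Only (C) is unchanged. E is symmetric under swapping x with f(x) = -x, which is exactly what an involution does.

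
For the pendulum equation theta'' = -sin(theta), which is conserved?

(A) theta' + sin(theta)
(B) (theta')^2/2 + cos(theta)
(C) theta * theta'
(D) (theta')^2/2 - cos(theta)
D

A first integral I satisfies dI/dt = 0 along every solution. Differentiate each option and use the equation of motion:
(A) d/dt[theta' + sin(theta)] = theta'' + cos(theta) theta' = -sin(theta) + theta' cos(theta), not identically 0
(B) d/dt[(theta')^2/2 + cos(theta)] = theta' theta'' - sin(theta) theta' = -2 theta' sin(theta), not identically 0
(C) d/dt[theta * theta'] = (theta')^2 + theta theta'' = (theta')^2 - theta sin(theta), not identically 0
(D) d/dt[(theta')^2/2 - cos(theta)] = theta' theta'' + sin(theta) theta' = theta'(-sin(theta)) + theta' sin(theta) = 0

Only (D) has zero time-derivative. This is the total energy: kinetic (theta')^2/2 plus potential -cos(theta).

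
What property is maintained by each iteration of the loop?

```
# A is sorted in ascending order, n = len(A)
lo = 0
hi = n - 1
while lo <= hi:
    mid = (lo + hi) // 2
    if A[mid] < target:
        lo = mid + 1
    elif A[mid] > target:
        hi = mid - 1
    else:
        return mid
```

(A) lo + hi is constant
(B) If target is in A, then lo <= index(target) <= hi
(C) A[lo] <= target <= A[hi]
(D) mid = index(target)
B

A loop invariant must hold before the first iteration and be re-established by every execution of the body.

(B) If target is in A, then lo <= index(target) <= hi: Before the loop [lo, hi] = [0, n-1] covers every index. When A[mid] < target, sortedness puts target strictly to the right of mid, so setting lo = mid + 1 keeps index(target) in [lo, hi]; symmetrically for hi = mid - 1. Hence 'if target is in A then lo <= index(target) <= hi' holds after every iteration, and when lo > hi it proves target is absent.

The other options fail:
(A) lo + hi is constant: each iteration moves exactly one of lo, hi, so lo + hi changes (e.g. 0 + (n-1) becomes (mid+1) + (n-1)).
(C) A[lo] <= target <= A[hi]: fails when target is not in A (e.g. target < A[0] already violates it before the loop), so it is not maintained in general.
(D) mid = index(target): mid is just the current probe; it equals index(target) only on the iteration that returns.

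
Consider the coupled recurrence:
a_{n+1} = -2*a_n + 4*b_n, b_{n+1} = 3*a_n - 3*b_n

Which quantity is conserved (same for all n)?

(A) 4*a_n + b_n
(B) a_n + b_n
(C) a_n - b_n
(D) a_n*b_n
B

Replace a_n by a_{n+1} = -2*a_n + 4*b_n and b_n by b_{n+1} = 3*a_n - 3*b_n in each option and simplify:
(A) 4*a_n + b_n  ->  4*(-2*a_n + 4*b_n) + (3*a_n - 3*b_n) = -5*a_n + 13*b_n   [not conserved]
(B) a_n + b_n  ->  (-2*a_n + 4*b_n) + (3*a_n - 3*b_n) = a_n + b_n   [conserved]
(C) a_n - b_n  ->  (-2*a_n + 4*b_n) - (3*a_n - 3*b_n) = -5*a_n + 7*b_n   [not conserved]
(D) a_n*b_n  ->  (-2*a_n + 4*b_n)*(3*a_n - 3*b_n) = -6*a_n^2 + 18*a_n*b_n - 12*b_n^2   [not conserved]

Only (B) a_n + b_n returns to itself after one step, so it is the conserved quantity.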